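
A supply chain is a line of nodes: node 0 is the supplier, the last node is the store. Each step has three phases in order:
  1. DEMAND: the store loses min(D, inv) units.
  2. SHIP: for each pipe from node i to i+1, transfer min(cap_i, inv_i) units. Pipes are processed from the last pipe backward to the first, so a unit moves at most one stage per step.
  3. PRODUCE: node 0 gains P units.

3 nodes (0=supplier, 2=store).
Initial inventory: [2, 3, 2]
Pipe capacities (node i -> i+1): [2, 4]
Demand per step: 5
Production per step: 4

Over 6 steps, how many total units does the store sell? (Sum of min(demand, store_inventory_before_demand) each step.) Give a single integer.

Answer: 13

Derivation:
Step 1: sold=2 (running total=2) -> [4 2 3]
Step 2: sold=3 (running total=5) -> [6 2 2]
Step 3: sold=2 (running total=7) -> [8 2 2]
Step 4: sold=2 (running total=9) -> [10 2 2]
Step 5: sold=2 (running total=11) -> [12 2 2]
Step 6: sold=2 (running total=13) -> [14 2 2]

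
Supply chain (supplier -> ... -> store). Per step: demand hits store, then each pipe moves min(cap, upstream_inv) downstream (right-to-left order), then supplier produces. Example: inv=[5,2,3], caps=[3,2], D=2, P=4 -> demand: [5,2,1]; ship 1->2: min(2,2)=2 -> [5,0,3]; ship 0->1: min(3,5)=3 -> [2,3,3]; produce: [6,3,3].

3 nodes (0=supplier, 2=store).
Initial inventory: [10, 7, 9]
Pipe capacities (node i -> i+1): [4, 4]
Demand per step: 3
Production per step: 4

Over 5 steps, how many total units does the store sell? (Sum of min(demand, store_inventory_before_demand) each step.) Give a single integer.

Step 1: sold=3 (running total=3) -> [10 7 10]
Step 2: sold=3 (running total=6) -> [10 7 11]
Step 3: sold=3 (running total=9) -> [10 7 12]
Step 4: sold=3 (running total=12) -> [10 7 13]
Step 5: sold=3 (running total=15) -> [10 7 14]

Answer: 15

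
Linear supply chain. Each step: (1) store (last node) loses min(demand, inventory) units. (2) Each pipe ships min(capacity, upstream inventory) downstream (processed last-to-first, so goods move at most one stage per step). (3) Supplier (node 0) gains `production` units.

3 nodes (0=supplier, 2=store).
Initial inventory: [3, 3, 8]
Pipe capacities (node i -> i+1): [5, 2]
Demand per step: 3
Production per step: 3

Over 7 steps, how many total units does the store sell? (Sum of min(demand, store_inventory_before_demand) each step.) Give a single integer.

Step 1: sold=3 (running total=3) -> [3 4 7]
Step 2: sold=3 (running total=6) -> [3 5 6]
Step 3: sold=3 (running total=9) -> [3 6 5]
Step 4: sold=3 (running total=12) -> [3 7 4]
Step 5: sold=3 (running total=15) -> [3 8 3]
Step 6: sold=3 (running total=18) -> [3 9 2]
Step 7: sold=2 (running total=20) -> [3 10 2]

Answer: 20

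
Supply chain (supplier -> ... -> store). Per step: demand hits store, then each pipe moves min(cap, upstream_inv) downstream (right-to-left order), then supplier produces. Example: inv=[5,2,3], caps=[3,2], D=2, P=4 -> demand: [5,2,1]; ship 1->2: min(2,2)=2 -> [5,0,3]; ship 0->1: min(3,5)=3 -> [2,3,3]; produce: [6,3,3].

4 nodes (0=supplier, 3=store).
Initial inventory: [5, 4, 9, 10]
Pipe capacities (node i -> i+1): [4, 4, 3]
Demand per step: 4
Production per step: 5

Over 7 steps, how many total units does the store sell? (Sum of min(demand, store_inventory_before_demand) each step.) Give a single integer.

Step 1: sold=4 (running total=4) -> [6 4 10 9]
Step 2: sold=4 (running total=8) -> [7 4 11 8]
Step 3: sold=4 (running total=12) -> [8 4 12 7]
Step 4: sold=4 (running total=16) -> [9 4 13 6]
Step 5: sold=4 (running total=20) -> [10 4 14 5]
Step 6: sold=4 (running total=24) -> [11 4 15 4]
Step 7: sold=4 (running total=28) -> [12 4 16 3]

Answer: 28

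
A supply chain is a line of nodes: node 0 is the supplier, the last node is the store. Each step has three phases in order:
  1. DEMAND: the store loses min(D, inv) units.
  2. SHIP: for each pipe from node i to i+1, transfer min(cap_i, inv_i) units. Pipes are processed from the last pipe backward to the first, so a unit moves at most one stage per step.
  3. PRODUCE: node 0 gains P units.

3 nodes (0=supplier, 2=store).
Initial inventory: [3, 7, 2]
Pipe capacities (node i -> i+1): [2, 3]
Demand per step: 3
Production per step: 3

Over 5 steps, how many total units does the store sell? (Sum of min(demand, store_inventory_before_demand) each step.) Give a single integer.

Step 1: sold=2 (running total=2) -> [4 6 3]
Step 2: sold=3 (running total=5) -> [5 5 3]
Step 3: sold=3 (running total=8) -> [6 4 3]
Step 4: sold=3 (running total=11) -> [7 3 3]
Step 5: sold=3 (running total=14) -> [8 2 3]

Answer: 14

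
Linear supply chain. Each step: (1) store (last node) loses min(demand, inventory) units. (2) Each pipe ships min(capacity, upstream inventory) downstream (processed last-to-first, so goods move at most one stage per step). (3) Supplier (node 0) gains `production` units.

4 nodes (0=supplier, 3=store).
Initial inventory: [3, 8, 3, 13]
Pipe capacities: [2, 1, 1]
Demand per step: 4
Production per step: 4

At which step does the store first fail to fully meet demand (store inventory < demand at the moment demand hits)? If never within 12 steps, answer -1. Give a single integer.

Step 1: demand=4,sold=4 ship[2->3]=1 ship[1->2]=1 ship[0->1]=2 prod=4 -> [5 9 3 10]
Step 2: demand=4,sold=4 ship[2->3]=1 ship[1->2]=1 ship[0->1]=2 prod=4 -> [7 10 3 7]
Step 3: demand=4,sold=4 ship[2->3]=1 ship[1->2]=1 ship[0->1]=2 prod=4 -> [9 11 3 4]
Step 4: demand=4,sold=4 ship[2->3]=1 ship[1->2]=1 ship[0->1]=2 prod=4 -> [11 12 3 1]
Step 5: demand=4,sold=1 ship[2->3]=1 ship[1->2]=1 ship[0->1]=2 prod=4 -> [13 13 3 1]
Step 6: demand=4,sold=1 ship[2->3]=1 ship[1->2]=1 ship[0->1]=2 prod=4 -> [15 14 3 1]
Step 7: demand=4,sold=1 ship[2->3]=1 ship[1->2]=1 ship[0->1]=2 prod=4 -> [17 15 3 1]
Step 8: demand=4,sold=1 ship[2->3]=1 ship[1->2]=1 ship[0->1]=2 prod=4 -> [19 16 3 1]
Step 9: demand=4,sold=1 ship[2->3]=1 ship[1->2]=1 ship[0->1]=2 prod=4 -> [21 17 3 1]
Step 10: demand=4,sold=1 ship[2->3]=1 ship[1->2]=1 ship[0->1]=2 prod=4 -> [23 18 3 1]
Step 11: demand=4,sold=1 ship[2->3]=1 ship[1->2]=1 ship[0->1]=2 prod=4 -> [25 19 3 1]
Step 12: demand=4,sold=1 ship[2->3]=1 ship[1->2]=1 ship[0->1]=2 prod=4 -> [27 20 3 1]
First stockout at step 5

5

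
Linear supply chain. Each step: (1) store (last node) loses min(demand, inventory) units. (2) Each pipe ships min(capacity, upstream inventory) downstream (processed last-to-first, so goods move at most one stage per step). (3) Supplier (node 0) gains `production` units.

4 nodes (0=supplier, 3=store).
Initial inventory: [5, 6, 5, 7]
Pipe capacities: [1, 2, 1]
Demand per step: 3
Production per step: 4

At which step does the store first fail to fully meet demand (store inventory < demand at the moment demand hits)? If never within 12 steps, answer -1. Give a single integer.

Step 1: demand=3,sold=3 ship[2->3]=1 ship[1->2]=2 ship[0->1]=1 prod=4 -> [8 5 6 5]
Step 2: demand=3,sold=3 ship[2->3]=1 ship[1->2]=2 ship[0->1]=1 prod=4 -> [11 4 7 3]
Step 3: demand=3,sold=3 ship[2->3]=1 ship[1->2]=2 ship[0->1]=1 prod=4 -> [14 3 8 1]
Step 4: demand=3,sold=1 ship[2->3]=1 ship[1->2]=2 ship[0->1]=1 prod=4 -> [17 2 9 1]
Step 5: demand=3,sold=1 ship[2->3]=1 ship[1->2]=2 ship[0->1]=1 prod=4 -> [20 1 10 1]
Step 6: demand=3,sold=1 ship[2->3]=1 ship[1->2]=1 ship[0->1]=1 prod=4 -> [23 1 10 1]
Step 7: demand=3,sold=1 ship[2->3]=1 ship[1->2]=1 ship[0->1]=1 prod=4 -> [26 1 10 1]
Step 8: demand=3,sold=1 ship[2->3]=1 ship[1->2]=1 ship[0->1]=1 prod=4 -> [29 1 10 1]
Step 9: demand=3,sold=1 ship[2->3]=1 ship[1->2]=1 ship[0->1]=1 prod=4 -> [32 1 10 1]
Step 10: demand=3,sold=1 ship[2->3]=1 ship[1->2]=1 ship[0->1]=1 prod=4 -> [35 1 10 1]
Step 11: demand=3,sold=1 ship[2->3]=1 ship[1->2]=1 ship[0->1]=1 prod=4 -> [38 1 10 1]
Step 12: demand=3,sold=1 ship[2->3]=1 ship[1->2]=1 ship[0->1]=1 prod=4 -> [41 1 10 1]
First stockout at step 4

4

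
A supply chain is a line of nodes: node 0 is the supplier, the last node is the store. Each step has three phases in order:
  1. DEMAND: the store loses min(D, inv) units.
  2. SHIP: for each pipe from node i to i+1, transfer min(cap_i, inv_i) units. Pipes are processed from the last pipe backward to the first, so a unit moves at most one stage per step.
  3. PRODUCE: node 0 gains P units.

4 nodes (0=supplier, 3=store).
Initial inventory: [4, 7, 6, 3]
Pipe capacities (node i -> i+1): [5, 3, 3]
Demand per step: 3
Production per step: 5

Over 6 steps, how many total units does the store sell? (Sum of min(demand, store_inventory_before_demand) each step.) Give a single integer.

Answer: 18

Derivation:
Step 1: sold=3 (running total=3) -> [5 8 6 3]
Step 2: sold=3 (running total=6) -> [5 10 6 3]
Step 3: sold=3 (running total=9) -> [5 12 6 3]
Step 4: sold=3 (running total=12) -> [5 14 6 3]
Step 5: sold=3 (running total=15) -> [5 16 6 3]
Step 6: sold=3 (running total=18) -> [5 18 6 3]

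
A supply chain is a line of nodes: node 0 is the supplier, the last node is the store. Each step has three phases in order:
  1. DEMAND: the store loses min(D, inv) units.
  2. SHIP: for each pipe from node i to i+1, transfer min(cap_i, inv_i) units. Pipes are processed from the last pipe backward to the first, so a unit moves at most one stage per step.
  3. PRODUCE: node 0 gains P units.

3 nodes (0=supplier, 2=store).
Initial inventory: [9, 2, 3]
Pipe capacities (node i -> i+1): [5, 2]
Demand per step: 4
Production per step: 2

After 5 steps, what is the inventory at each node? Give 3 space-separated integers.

Step 1: demand=4,sold=3 ship[1->2]=2 ship[0->1]=5 prod=2 -> inv=[6 5 2]
Step 2: demand=4,sold=2 ship[1->2]=2 ship[0->1]=5 prod=2 -> inv=[3 8 2]
Step 3: demand=4,sold=2 ship[1->2]=2 ship[0->1]=3 prod=2 -> inv=[2 9 2]
Step 4: demand=4,sold=2 ship[1->2]=2 ship[0->1]=2 prod=2 -> inv=[2 9 2]
Step 5: demand=4,sold=2 ship[1->2]=2 ship[0->1]=2 prod=2 -> inv=[2 9 2]

2 9 2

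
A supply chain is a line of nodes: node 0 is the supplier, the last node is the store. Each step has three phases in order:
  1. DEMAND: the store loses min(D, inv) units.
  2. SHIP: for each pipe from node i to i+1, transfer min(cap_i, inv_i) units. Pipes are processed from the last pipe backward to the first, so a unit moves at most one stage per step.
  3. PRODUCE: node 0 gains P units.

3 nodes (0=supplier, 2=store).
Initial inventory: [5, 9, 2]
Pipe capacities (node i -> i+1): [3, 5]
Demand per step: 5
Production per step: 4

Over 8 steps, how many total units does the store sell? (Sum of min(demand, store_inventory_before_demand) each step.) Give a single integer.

Step 1: sold=2 (running total=2) -> [6 7 5]
Step 2: sold=5 (running total=7) -> [7 5 5]
Step 3: sold=5 (running total=12) -> [8 3 5]
Step 4: sold=5 (running total=17) -> [9 3 3]
Step 5: sold=3 (running total=20) -> [10 3 3]
Step 6: sold=3 (running total=23) -> [11 3 3]
Step 7: sold=3 (running total=26) -> [12 3 3]
Step 8: sold=3 (running total=29) -> [13 3 3]

Answer: 29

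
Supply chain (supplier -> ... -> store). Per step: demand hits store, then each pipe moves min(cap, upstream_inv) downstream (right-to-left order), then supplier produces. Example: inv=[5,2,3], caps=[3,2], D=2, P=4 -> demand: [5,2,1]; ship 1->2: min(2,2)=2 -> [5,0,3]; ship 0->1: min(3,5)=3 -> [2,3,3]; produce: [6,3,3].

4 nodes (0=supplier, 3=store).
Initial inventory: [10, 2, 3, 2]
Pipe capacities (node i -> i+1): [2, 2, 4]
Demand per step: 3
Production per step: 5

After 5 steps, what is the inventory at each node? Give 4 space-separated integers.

Step 1: demand=3,sold=2 ship[2->3]=3 ship[1->2]=2 ship[0->1]=2 prod=5 -> inv=[13 2 2 3]
Step 2: demand=3,sold=3 ship[2->3]=2 ship[1->2]=2 ship[0->1]=2 prod=5 -> inv=[16 2 2 2]
Step 3: demand=3,sold=2 ship[2->3]=2 ship[1->2]=2 ship[0->1]=2 prod=5 -> inv=[19 2 2 2]
Step 4: demand=3,sold=2 ship[2->3]=2 ship[1->2]=2 ship[0->1]=2 prod=5 -> inv=[22 2 2 2]
Step 5: demand=3,sold=2 ship[2->3]=2 ship[1->2]=2 ship[0->1]=2 prod=5 -> inv=[25 2 2 2]

25 2 2 2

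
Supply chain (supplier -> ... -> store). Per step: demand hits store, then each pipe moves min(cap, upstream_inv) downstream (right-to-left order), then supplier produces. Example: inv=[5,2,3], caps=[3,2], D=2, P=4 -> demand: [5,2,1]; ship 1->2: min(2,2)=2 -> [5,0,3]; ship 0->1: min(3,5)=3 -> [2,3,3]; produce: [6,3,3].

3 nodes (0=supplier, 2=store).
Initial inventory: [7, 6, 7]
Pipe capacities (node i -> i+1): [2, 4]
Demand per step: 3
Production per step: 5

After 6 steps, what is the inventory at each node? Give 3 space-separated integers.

Step 1: demand=3,sold=3 ship[1->2]=4 ship[0->1]=2 prod=5 -> inv=[10 4 8]
Step 2: demand=3,sold=3 ship[1->2]=4 ship[0->1]=2 prod=5 -> inv=[13 2 9]
Step 3: demand=3,sold=3 ship[1->2]=2 ship[0->1]=2 prod=5 -> inv=[16 2 8]
Step 4: demand=3,sold=3 ship[1->2]=2 ship[0->1]=2 prod=5 -> inv=[19 2 7]
Step 5: demand=3,sold=3 ship[1->2]=2 ship[0->1]=2 prod=5 -> inv=[22 2 6]
Step 6: demand=3,sold=3 ship[1->2]=2 ship[0->1]=2 prod=5 -> inv=[25 2 5]

25 2 5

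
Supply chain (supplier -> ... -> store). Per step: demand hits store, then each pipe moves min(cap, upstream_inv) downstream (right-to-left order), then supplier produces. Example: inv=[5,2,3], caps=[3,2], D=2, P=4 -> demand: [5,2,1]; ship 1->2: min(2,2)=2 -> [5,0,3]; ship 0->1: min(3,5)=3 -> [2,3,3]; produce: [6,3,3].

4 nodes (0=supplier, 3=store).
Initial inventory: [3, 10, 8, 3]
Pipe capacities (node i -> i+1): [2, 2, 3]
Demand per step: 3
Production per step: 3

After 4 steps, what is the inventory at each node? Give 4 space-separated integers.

Step 1: demand=3,sold=3 ship[2->3]=3 ship[1->2]=2 ship[0->1]=2 prod=3 -> inv=[4 10 7 3]
Step 2: demand=3,sold=3 ship[2->3]=3 ship[1->2]=2 ship[0->1]=2 prod=3 -> inv=[5 10 6 3]
Step 3: demand=3,sold=3 ship[2->3]=3 ship[1->2]=2 ship[0->1]=2 prod=3 -> inv=[6 10 5 3]
Step 4: demand=3,sold=3 ship[2->3]=3 ship[1->2]=2 ship[0->1]=2 prod=3 -> inv=[7 10 4 3]

7 10 4 3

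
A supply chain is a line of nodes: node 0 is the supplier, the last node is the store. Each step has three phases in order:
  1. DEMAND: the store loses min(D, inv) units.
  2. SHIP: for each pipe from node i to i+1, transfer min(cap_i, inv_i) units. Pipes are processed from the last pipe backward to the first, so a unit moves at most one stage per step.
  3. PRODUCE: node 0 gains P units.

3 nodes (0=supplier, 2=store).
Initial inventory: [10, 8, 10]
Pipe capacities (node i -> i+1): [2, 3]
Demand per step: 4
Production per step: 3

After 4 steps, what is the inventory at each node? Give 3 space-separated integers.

Step 1: demand=4,sold=4 ship[1->2]=3 ship[0->1]=2 prod=3 -> inv=[11 7 9]
Step 2: demand=4,sold=4 ship[1->2]=3 ship[0->1]=2 prod=3 -> inv=[12 6 8]
Step 3: demand=4,sold=4 ship[1->2]=3 ship[0->1]=2 prod=3 -> inv=[13 5 7]
Step 4: demand=4,sold=4 ship[1->2]=3 ship[0->1]=2 prod=3 -> inv=[14 4 6]

14 4 6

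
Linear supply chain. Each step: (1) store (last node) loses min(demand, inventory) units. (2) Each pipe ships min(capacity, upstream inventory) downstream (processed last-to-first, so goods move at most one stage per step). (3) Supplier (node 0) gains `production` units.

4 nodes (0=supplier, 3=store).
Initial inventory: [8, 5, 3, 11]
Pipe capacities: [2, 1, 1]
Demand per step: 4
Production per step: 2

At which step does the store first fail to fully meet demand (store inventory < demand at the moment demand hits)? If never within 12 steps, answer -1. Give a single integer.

Step 1: demand=4,sold=4 ship[2->3]=1 ship[1->2]=1 ship[0->1]=2 prod=2 -> [8 6 3 8]
Step 2: demand=4,sold=4 ship[2->3]=1 ship[1->2]=1 ship[0->1]=2 prod=2 -> [8 7 3 5]
Step 3: demand=4,sold=4 ship[2->3]=1 ship[1->2]=1 ship[0->1]=2 prod=2 -> [8 8 3 2]
Step 4: demand=4,sold=2 ship[2->3]=1 ship[1->2]=1 ship[0->1]=2 prod=2 -> [8 9 3 1]
Step 5: demand=4,sold=1 ship[2->3]=1 ship[1->2]=1 ship[0->1]=2 prod=2 -> [8 10 3 1]
Step 6: demand=4,sold=1 ship[2->3]=1 ship[1->2]=1 ship[0->1]=2 prod=2 -> [8 11 3 1]
Step 7: demand=4,sold=1 ship[2->3]=1 ship[1->2]=1 ship[0->1]=2 prod=2 -> [8 12 3 1]
Step 8: demand=4,sold=1 ship[2->3]=1 ship[1->2]=1 ship[0->1]=2 prod=2 -> [8 13 3 1]
Step 9: demand=4,sold=1 ship[2->3]=1 ship[1->2]=1 ship[0->1]=2 prod=2 -> [8 14 3 1]
Step 10: demand=4,sold=1 ship[2->3]=1 ship[1->2]=1 ship[0->1]=2 prod=2 -> [8 15 3 1]
Step 11: demand=4,sold=1 ship[2->3]=1 ship[1->2]=1 ship[0->1]=2 prod=2 -> [8 16 3 1]
Step 12: demand=4,sold=1 ship[2->3]=1 ship[1->2]=1 ship[0->1]=2 prod=2 -> [8 17 3 1]
First stockout at step 4

4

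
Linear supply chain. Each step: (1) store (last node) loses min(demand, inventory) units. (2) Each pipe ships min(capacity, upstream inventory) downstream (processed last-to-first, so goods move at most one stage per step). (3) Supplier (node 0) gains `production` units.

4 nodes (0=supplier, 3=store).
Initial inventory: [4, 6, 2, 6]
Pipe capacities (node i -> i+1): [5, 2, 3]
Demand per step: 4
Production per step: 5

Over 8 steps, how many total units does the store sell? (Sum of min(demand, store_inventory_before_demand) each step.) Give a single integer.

Step 1: sold=4 (running total=4) -> [5 8 2 4]
Step 2: sold=4 (running total=8) -> [5 11 2 2]
Step 3: sold=2 (running total=10) -> [5 14 2 2]
Step 4: sold=2 (running total=12) -> [5 17 2 2]
Step 5: sold=2 (running total=14) -> [5 20 2 2]
Step 6: sold=2 (running total=16) -> [5 23 2 2]
Step 7: sold=2 (running total=18) -> [5 26 2 2]
Step 8: sold=2 (running total=20) -> [5 29 2 2]

Answer: 20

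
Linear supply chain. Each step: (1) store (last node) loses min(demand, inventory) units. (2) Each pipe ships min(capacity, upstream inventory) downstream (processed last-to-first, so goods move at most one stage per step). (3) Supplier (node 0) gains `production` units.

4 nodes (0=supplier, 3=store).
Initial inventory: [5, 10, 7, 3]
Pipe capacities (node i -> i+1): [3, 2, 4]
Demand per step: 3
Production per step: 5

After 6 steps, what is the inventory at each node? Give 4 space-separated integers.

Step 1: demand=3,sold=3 ship[2->3]=4 ship[1->2]=2 ship[0->1]=3 prod=5 -> inv=[7 11 5 4]
Step 2: demand=3,sold=3 ship[2->3]=4 ship[1->2]=2 ship[0->1]=3 prod=5 -> inv=[9 12 3 5]
Step 3: demand=3,sold=3 ship[2->3]=3 ship[1->2]=2 ship[0->1]=3 prod=5 -> inv=[11 13 2 5]
Step 4: demand=3,sold=3 ship[2->3]=2 ship[1->2]=2 ship[0->1]=3 prod=5 -> inv=[13 14 2 4]
Step 5: demand=3,sold=3 ship[2->3]=2 ship[1->2]=2 ship[0->1]=3 prod=5 -> inv=[15 15 2 3]
Step 6: demand=3,sold=3 ship[2->3]=2 ship[1->2]=2 ship[0->1]=3 prod=5 -> inv=[17 16 2 2]

17 16 2 2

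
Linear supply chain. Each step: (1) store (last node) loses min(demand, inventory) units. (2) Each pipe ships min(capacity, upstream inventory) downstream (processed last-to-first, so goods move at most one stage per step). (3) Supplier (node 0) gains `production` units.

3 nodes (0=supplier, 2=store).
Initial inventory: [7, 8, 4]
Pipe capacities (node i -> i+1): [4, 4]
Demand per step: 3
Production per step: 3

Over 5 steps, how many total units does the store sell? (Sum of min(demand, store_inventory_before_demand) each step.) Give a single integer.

Answer: 15

Derivation:
Step 1: sold=3 (running total=3) -> [6 8 5]
Step 2: sold=3 (running total=6) -> [5 8 6]
Step 3: sold=3 (running total=9) -> [4 8 7]
Step 4: sold=3 (running total=12) -> [3 8 8]
Step 5: sold=3 (running total=15) -> [3 7 9]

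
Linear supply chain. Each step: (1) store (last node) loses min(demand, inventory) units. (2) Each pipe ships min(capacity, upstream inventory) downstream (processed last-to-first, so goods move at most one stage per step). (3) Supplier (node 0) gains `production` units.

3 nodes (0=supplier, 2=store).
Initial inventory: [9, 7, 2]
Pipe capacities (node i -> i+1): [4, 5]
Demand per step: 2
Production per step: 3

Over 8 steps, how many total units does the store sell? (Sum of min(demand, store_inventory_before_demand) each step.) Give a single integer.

Answer: 16

Derivation:
Step 1: sold=2 (running total=2) -> [8 6 5]
Step 2: sold=2 (running total=4) -> [7 5 8]
Step 3: sold=2 (running total=6) -> [6 4 11]
Step 4: sold=2 (running total=8) -> [5 4 13]
Step 5: sold=2 (running total=10) -> [4 4 15]
Step 6: sold=2 (running total=12) -> [3 4 17]
Step 7: sold=2 (running total=14) -> [3 3 19]
Step 8: sold=2 (running total=16) -> [3 3 20]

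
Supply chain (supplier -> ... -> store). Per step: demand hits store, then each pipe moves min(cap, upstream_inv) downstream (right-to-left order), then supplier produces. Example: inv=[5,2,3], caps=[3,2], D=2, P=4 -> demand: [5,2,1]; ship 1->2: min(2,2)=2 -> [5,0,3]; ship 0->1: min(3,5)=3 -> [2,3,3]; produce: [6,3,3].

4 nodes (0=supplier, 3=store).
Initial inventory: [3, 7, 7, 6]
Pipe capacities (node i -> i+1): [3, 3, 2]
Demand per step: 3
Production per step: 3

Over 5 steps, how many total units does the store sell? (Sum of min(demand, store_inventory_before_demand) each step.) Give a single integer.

Answer: 14

Derivation:
Step 1: sold=3 (running total=3) -> [3 7 8 5]
Step 2: sold=3 (running total=6) -> [3 7 9 4]
Step 3: sold=3 (running total=9) -> [3 7 10 3]
Step 4: sold=3 (running total=12) -> [3 7 11 2]
Step 5: sold=2 (running total=14) -> [3 7 12 2]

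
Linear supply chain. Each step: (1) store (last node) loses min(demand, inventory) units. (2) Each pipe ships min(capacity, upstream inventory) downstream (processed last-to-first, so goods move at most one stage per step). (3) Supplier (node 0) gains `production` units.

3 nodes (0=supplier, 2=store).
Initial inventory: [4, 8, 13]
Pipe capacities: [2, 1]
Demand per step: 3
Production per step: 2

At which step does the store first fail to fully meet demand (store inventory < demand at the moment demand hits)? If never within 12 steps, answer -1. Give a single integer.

Step 1: demand=3,sold=3 ship[1->2]=1 ship[0->1]=2 prod=2 -> [4 9 11]
Step 2: demand=3,sold=3 ship[1->2]=1 ship[0->1]=2 prod=2 -> [4 10 9]
Step 3: demand=3,sold=3 ship[1->2]=1 ship[0->1]=2 prod=2 -> [4 11 7]
Step 4: demand=3,sold=3 ship[1->2]=1 ship[0->1]=2 prod=2 -> [4 12 5]
Step 5: demand=3,sold=3 ship[1->2]=1 ship[0->1]=2 prod=2 -> [4 13 3]
Step 6: demand=3,sold=3 ship[1->2]=1 ship[0->1]=2 prod=2 -> [4 14 1]
Step 7: demand=3,sold=1 ship[1->2]=1 ship[0->1]=2 prod=2 -> [4 15 1]
Step 8: demand=3,sold=1 ship[1->2]=1 ship[0->1]=2 prod=2 -> [4 16 1]
Step 9: demand=3,sold=1 ship[1->2]=1 ship[0->1]=2 prod=2 -> [4 17 1]
Step 10: demand=3,sold=1 ship[1->2]=1 ship[0->1]=2 prod=2 -> [4 18 1]
Step 11: demand=3,sold=1 ship[1->2]=1 ship[0->1]=2 prod=2 -> [4 19 1]
Step 12: demand=3,sold=1 ship[1->2]=1 ship[0->1]=2 prod=2 -> [4 20 1]
First stockout at step 7

7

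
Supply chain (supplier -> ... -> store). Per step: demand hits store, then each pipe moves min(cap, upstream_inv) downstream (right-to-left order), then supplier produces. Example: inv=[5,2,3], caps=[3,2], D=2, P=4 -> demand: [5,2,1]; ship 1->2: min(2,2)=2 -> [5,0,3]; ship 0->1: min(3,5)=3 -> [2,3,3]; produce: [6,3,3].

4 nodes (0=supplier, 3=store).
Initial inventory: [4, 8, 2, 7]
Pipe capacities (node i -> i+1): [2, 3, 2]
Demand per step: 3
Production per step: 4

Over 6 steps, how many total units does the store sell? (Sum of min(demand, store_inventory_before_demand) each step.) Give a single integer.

Answer: 17

Derivation:
Step 1: sold=3 (running total=3) -> [6 7 3 6]
Step 2: sold=3 (running total=6) -> [8 6 4 5]
Step 3: sold=3 (running total=9) -> [10 5 5 4]
Step 4: sold=3 (running total=12) -> [12 4 6 3]
Step 5: sold=3 (running total=15) -> [14 3 7 2]
Step 6: sold=2 (running total=17) -> [16 2 8 2]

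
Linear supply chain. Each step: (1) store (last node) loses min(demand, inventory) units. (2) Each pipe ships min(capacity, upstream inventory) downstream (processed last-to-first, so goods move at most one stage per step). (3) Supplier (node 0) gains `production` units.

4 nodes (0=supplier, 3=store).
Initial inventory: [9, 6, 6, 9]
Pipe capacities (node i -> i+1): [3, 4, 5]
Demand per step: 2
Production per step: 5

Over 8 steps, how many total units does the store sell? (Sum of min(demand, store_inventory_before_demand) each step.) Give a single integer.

Answer: 16

Derivation:
Step 1: sold=2 (running total=2) -> [11 5 5 12]
Step 2: sold=2 (running total=4) -> [13 4 4 15]
Step 3: sold=2 (running total=6) -> [15 3 4 17]
Step 4: sold=2 (running total=8) -> [17 3 3 19]
Step 5: sold=2 (running total=10) -> [19 3 3 20]
Step 6: sold=2 (running total=12) -> [21 3 3 21]
Step 7: sold=2 (running total=14) -> [23 3 3 22]
Step 8: sold=2 (running total=16) -> [25 3 3 23]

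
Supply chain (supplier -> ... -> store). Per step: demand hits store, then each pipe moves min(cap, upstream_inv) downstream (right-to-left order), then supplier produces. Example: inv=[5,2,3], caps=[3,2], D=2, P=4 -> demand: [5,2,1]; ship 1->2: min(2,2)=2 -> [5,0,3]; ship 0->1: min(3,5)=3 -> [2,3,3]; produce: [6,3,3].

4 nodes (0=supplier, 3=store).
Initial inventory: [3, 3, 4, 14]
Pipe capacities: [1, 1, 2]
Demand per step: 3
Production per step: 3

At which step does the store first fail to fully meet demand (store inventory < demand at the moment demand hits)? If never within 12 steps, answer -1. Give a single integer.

Step 1: demand=3,sold=3 ship[2->3]=2 ship[1->2]=1 ship[0->1]=1 prod=3 -> [5 3 3 13]
Step 2: demand=3,sold=3 ship[2->3]=2 ship[1->2]=1 ship[0->1]=1 prod=3 -> [7 3 2 12]
Step 3: demand=3,sold=3 ship[2->3]=2 ship[1->2]=1 ship[0->1]=1 prod=3 -> [9 3 1 11]
Step 4: demand=3,sold=3 ship[2->3]=1 ship[1->2]=1 ship[0->1]=1 prod=3 -> [11 3 1 9]
Step 5: demand=3,sold=3 ship[2->3]=1 ship[1->2]=1 ship[0->1]=1 prod=3 -> [13 3 1 7]
Step 6: demand=3,sold=3 ship[2->3]=1 ship[1->2]=1 ship[0->1]=1 prod=3 -> [15 3 1 5]
Step 7: demand=3,sold=3 ship[2->3]=1 ship[1->2]=1 ship[0->1]=1 prod=3 -> [17 3 1 3]
Step 8: demand=3,sold=3 ship[2->3]=1 ship[1->2]=1 ship[0->1]=1 prod=3 -> [19 3 1 1]
Step 9: demand=3,sold=1 ship[2->3]=1 ship[1->2]=1 ship[0->1]=1 prod=3 -> [21 3 1 1]
Step 10: demand=3,sold=1 ship[2->3]=1 ship[1->2]=1 ship[0->1]=1 prod=3 -> [23 3 1 1]
Step 11: demand=3,sold=1 ship[2->3]=1 ship[1->2]=1 ship[0->1]=1 prod=3 -> [25 3 1 1]
Step 12: demand=3,sold=1 ship[2->3]=1 ship[1->2]=1 ship[0->1]=1 prod=3 -> [27 3 1 1]
First stockout at step 9

9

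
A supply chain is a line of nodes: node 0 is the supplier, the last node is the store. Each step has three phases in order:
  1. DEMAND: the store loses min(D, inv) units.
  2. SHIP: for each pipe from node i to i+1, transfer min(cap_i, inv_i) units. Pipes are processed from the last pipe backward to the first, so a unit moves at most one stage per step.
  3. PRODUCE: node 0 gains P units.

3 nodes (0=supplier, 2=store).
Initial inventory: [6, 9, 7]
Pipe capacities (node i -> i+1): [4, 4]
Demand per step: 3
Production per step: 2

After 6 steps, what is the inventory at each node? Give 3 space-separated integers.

Step 1: demand=3,sold=3 ship[1->2]=4 ship[0->1]=4 prod=2 -> inv=[4 9 8]
Step 2: demand=3,sold=3 ship[1->2]=4 ship[0->1]=4 prod=2 -> inv=[2 9 9]
Step 3: demand=3,sold=3 ship[1->2]=4 ship[0->1]=2 prod=2 -> inv=[2 7 10]
Step 4: demand=3,sold=3 ship[1->2]=4 ship[0->1]=2 prod=2 -> inv=[2 5 11]
Step 5: demand=3,sold=3 ship[1->2]=4 ship[0->1]=2 prod=2 -> inv=[2 3 12]
Step 6: demand=3,sold=3 ship[1->2]=3 ship[0->1]=2 prod=2 -> inv=[2 2 12]

2 2 12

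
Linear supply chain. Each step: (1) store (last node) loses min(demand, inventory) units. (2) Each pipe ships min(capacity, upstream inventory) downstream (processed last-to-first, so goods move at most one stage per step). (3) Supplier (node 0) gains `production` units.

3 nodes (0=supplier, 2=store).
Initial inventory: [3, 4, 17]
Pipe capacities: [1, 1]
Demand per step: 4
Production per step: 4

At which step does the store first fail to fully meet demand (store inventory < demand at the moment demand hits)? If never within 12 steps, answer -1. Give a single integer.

Step 1: demand=4,sold=4 ship[1->2]=1 ship[0->1]=1 prod=4 -> [6 4 14]
Step 2: demand=4,sold=4 ship[1->2]=1 ship[0->1]=1 prod=4 -> [9 4 11]
Step 3: demand=4,sold=4 ship[1->2]=1 ship[0->1]=1 prod=4 -> [12 4 8]
Step 4: demand=4,sold=4 ship[1->2]=1 ship[0->1]=1 prod=4 -> [15 4 5]
Step 5: demand=4,sold=4 ship[1->2]=1 ship[0->1]=1 prod=4 -> [18 4 2]
Step 6: demand=4,sold=2 ship[1->2]=1 ship[0->1]=1 prod=4 -> [21 4 1]
Step 7: demand=4,sold=1 ship[1->2]=1 ship[0->1]=1 prod=4 -> [24 4 1]
Step 8: demand=4,sold=1 ship[1->2]=1 ship[0->1]=1 prod=4 -> [27 4 1]
Step 9: demand=4,sold=1 ship[1->2]=1 ship[0->1]=1 prod=4 -> [30 4 1]
Step 10: demand=4,sold=1 ship[1->2]=1 ship[0->1]=1 prod=4 -> [33 4 1]
Step 11: demand=4,sold=1 ship[1->2]=1 ship[0->1]=1 prod=4 -> [36 4 1]
Step 12: demand=4,sold=1 ship[1->2]=1 ship[0->1]=1 prod=4 -> [39 4 1]
First stockout at step 6

6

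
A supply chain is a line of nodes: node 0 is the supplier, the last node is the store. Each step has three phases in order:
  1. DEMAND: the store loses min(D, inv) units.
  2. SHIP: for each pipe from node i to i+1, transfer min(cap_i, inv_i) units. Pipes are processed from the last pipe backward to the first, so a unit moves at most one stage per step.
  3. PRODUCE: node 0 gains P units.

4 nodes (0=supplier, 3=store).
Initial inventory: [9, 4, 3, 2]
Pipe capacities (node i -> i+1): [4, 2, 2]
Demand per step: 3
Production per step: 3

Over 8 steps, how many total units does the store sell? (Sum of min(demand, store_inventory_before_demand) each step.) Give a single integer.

Answer: 16

Derivation:
Step 1: sold=2 (running total=2) -> [8 6 3 2]
Step 2: sold=2 (running total=4) -> [7 8 3 2]
Step 3: sold=2 (running total=6) -> [6 10 3 2]
Step 4: sold=2 (running total=8) -> [5 12 3 2]
Step 5: sold=2 (running total=10) -> [4 14 3 2]
Step 6: sold=2 (running total=12) -> [3 16 3 2]
Step 7: sold=2 (running total=14) -> [3 17 3 2]
Step 8: sold=2 (running total=16) -> [3 18 3 2]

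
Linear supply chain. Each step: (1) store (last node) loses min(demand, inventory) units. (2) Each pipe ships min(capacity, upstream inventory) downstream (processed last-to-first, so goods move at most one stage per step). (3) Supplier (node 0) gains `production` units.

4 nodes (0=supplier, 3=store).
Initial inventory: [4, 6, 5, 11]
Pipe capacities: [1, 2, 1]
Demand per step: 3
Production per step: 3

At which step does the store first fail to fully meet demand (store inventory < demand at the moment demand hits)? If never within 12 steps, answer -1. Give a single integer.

Step 1: demand=3,sold=3 ship[2->3]=1 ship[1->2]=2 ship[0->1]=1 prod=3 -> [6 5 6 9]
Step 2: demand=3,sold=3 ship[2->3]=1 ship[1->2]=2 ship[0->1]=1 prod=3 -> [8 4 7 7]
Step 3: demand=3,sold=3 ship[2->3]=1 ship[1->2]=2 ship[0->1]=1 prod=3 -> [10 3 8 5]
Step 4: demand=3,sold=3 ship[2->3]=1 ship[1->2]=2 ship[0->1]=1 prod=3 -> [12 2 9 3]
Step 5: demand=3,sold=3 ship[2->3]=1 ship[1->2]=2 ship[0->1]=1 prod=3 -> [14 1 10 1]
Step 6: demand=3,sold=1 ship[2->3]=1 ship[1->2]=1 ship[0->1]=1 prod=3 -> [16 1 10 1]
Step 7: demand=3,sold=1 ship[2->3]=1 ship[1->2]=1 ship[0->1]=1 prod=3 -> [18 1 10 1]
Step 8: demand=3,sold=1 ship[2->3]=1 ship[1->2]=1 ship[0->1]=1 prod=3 -> [20 1 10 1]
Step 9: demand=3,sold=1 ship[2->3]=1 ship[1->2]=1 ship[0->1]=1 prod=3 -> [22 1 10 1]
Step 10: demand=3,sold=1 ship[2->3]=1 ship[1->2]=1 ship[0->1]=1 prod=3 -> [24 1 10 1]
Step 11: demand=3,sold=1 ship[2->3]=1 ship[1->2]=1 ship[0->1]=1 prod=3 -> [26 1 10 1]
Step 12: demand=3,sold=1 ship[2->3]=1 ship[1->2]=1 ship[0->1]=1 prod=3 -> [28 1 10 1]
First stockout at step 6

6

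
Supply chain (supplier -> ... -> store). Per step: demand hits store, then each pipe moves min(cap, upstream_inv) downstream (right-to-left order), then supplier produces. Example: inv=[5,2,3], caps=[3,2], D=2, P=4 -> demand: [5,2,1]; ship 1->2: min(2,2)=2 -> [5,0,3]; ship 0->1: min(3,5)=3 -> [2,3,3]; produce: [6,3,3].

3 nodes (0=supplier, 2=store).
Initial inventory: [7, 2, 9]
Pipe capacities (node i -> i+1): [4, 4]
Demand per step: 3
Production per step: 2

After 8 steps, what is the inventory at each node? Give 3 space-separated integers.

Step 1: demand=3,sold=3 ship[1->2]=2 ship[0->1]=4 prod=2 -> inv=[5 4 8]
Step 2: demand=3,sold=3 ship[1->2]=4 ship[0->1]=4 prod=2 -> inv=[3 4 9]
Step 3: demand=3,sold=3 ship[1->2]=4 ship[0->1]=3 prod=2 -> inv=[2 3 10]
Step 4: demand=3,sold=3 ship[1->2]=3 ship[0->1]=2 prod=2 -> inv=[2 2 10]
Step 5: demand=3,sold=3 ship[1->2]=2 ship[0->1]=2 prod=2 -> inv=[2 2 9]
Step 6: demand=3,sold=3 ship[1->2]=2 ship[0->1]=2 prod=2 -> inv=[2 2 8]
Step 7: demand=3,sold=3 ship[1->2]=2 ship[0->1]=2 prod=2 -> inv=[2 2 7]
Step 8: demand=3,sold=3 ship[1->2]=2 ship[0->1]=2 prod=2 -> inv=[2 2 6]

2 2 6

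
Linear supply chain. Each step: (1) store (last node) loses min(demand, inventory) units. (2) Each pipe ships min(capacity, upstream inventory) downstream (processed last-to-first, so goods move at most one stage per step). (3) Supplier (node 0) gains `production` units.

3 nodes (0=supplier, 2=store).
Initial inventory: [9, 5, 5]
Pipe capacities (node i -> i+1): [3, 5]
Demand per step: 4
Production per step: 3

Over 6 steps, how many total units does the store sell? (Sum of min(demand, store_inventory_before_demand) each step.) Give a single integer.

Answer: 22

Derivation:
Step 1: sold=4 (running total=4) -> [9 3 6]
Step 2: sold=4 (running total=8) -> [9 3 5]
Step 3: sold=4 (running total=12) -> [9 3 4]
Step 4: sold=4 (running total=16) -> [9 3 3]
Step 5: sold=3 (running total=19) -> [9 3 3]
Step 6: sold=3 (running total=22) -> [9 3 3]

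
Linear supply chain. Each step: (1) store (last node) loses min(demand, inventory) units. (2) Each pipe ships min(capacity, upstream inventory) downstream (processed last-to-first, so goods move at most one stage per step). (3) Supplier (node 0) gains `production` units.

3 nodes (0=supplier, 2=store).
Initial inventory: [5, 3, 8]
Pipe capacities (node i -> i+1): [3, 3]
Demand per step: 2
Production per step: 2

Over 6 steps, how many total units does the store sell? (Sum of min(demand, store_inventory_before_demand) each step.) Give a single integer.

Answer: 12

Derivation:
Step 1: sold=2 (running total=2) -> [4 3 9]
Step 2: sold=2 (running total=4) -> [3 3 10]
Step 3: sold=2 (running total=6) -> [2 3 11]
Step 4: sold=2 (running total=8) -> [2 2 12]
Step 5: sold=2 (running total=10) -> [2 2 12]
Step 6: sold=2 (running total=12) -> [2 2 12]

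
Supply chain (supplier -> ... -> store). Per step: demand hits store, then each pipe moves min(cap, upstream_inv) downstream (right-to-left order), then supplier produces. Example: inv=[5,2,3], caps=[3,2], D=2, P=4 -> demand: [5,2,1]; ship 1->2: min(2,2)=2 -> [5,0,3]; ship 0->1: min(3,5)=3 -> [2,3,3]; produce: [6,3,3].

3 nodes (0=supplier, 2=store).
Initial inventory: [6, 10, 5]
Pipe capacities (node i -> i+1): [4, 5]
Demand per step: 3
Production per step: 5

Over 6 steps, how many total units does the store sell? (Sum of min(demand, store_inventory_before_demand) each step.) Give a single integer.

Answer: 18

Derivation:
Step 1: sold=3 (running total=3) -> [7 9 7]
Step 2: sold=3 (running total=6) -> [8 8 9]
Step 3: sold=3 (running total=9) -> [9 7 11]
Step 4: sold=3 (running total=12) -> [10 6 13]
Step 5: sold=3 (running total=15) -> [11 5 15]
Step 6: sold=3 (running total=18) -> [12 4 17]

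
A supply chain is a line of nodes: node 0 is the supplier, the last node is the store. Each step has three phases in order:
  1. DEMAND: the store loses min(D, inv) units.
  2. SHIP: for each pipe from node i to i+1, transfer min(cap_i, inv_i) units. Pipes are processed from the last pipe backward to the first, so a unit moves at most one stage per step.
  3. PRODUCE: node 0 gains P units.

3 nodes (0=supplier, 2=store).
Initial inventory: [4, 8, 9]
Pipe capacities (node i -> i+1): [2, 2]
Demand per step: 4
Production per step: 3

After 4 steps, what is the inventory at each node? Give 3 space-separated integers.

Step 1: demand=4,sold=4 ship[1->2]=2 ship[0->1]=2 prod=3 -> inv=[5 8 7]
Step 2: demand=4,sold=4 ship[1->2]=2 ship[0->1]=2 prod=3 -> inv=[6 8 5]
Step 3: demand=4,sold=4 ship[1->2]=2 ship[0->1]=2 prod=3 -> inv=[7 8 3]
Step 4: demand=4,sold=3 ship[1->2]=2 ship[0->1]=2 prod=3 -> inv=[8 8 2]

8 8 2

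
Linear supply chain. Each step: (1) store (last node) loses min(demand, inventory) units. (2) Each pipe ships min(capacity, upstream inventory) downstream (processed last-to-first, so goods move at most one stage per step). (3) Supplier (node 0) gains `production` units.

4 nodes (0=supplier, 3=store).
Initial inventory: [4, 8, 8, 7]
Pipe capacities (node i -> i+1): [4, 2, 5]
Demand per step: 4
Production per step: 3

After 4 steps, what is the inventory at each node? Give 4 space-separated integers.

Step 1: demand=4,sold=4 ship[2->3]=5 ship[1->2]=2 ship[0->1]=4 prod=3 -> inv=[3 10 5 8]
Step 2: demand=4,sold=4 ship[2->3]=5 ship[1->2]=2 ship[0->1]=3 prod=3 -> inv=[3 11 2 9]
Step 3: demand=4,sold=4 ship[2->3]=2 ship[1->2]=2 ship[0->1]=3 prod=3 -> inv=[3 12 2 7]
Step 4: demand=4,sold=4 ship[2->3]=2 ship[1->2]=2 ship[0->1]=3 prod=3 -> inv=[3 13 2 5]

3 13 2 5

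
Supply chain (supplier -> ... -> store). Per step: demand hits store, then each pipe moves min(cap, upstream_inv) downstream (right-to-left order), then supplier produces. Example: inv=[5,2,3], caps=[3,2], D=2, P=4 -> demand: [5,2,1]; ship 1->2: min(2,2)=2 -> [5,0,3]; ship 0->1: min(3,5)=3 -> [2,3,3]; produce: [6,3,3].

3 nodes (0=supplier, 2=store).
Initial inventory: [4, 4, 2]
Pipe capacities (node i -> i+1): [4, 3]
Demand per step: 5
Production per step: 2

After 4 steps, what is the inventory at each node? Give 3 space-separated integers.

Step 1: demand=5,sold=2 ship[1->2]=3 ship[0->1]=4 prod=2 -> inv=[2 5 3]
Step 2: demand=5,sold=3 ship[1->2]=3 ship[0->1]=2 prod=2 -> inv=[2 4 3]
Step 3: demand=5,sold=3 ship[1->2]=3 ship[0->1]=2 prod=2 -> inv=[2 3 3]
Step 4: demand=5,sold=3 ship[1->2]=3 ship[0->1]=2 prod=2 -> inv=[2 2 3]

2 2 3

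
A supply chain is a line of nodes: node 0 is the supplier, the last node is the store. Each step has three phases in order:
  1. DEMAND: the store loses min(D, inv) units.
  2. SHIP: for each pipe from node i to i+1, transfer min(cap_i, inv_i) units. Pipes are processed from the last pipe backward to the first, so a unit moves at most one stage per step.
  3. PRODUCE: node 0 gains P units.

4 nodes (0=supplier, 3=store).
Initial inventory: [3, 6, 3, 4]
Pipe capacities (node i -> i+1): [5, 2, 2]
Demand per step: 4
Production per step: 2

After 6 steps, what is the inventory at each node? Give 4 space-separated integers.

Step 1: demand=4,sold=4 ship[2->3]=2 ship[1->2]=2 ship[0->1]=3 prod=2 -> inv=[2 7 3 2]
Step 2: demand=4,sold=2 ship[2->3]=2 ship[1->2]=2 ship[0->1]=2 prod=2 -> inv=[2 7 3 2]
Step 3: demand=4,sold=2 ship[2->3]=2 ship[1->2]=2 ship[0->1]=2 prod=2 -> inv=[2 7 3 2]
Step 4: demand=4,sold=2 ship[2->3]=2 ship[1->2]=2 ship[0->1]=2 prod=2 -> inv=[2 7 3 2]
Step 5: demand=4,sold=2 ship[2->3]=2 ship[1->2]=2 ship[0->1]=2 prod=2 -> inv=[2 7 3 2]
Step 6: demand=4,sold=2 ship[2->3]=2 ship[1->2]=2 ship[0->1]=2 prod=2 -> inv=[2 7 3 2]

2 7 3 2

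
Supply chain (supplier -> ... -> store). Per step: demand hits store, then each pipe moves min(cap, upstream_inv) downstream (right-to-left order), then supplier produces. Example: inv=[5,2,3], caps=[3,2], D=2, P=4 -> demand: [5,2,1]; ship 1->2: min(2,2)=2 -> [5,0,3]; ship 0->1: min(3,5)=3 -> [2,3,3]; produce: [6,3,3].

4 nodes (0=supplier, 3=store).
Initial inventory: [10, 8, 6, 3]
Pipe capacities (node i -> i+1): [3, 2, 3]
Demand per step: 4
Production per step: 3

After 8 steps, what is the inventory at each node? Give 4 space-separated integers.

Step 1: demand=4,sold=3 ship[2->3]=3 ship[1->2]=2 ship[0->1]=3 prod=3 -> inv=[10 9 5 3]
Step 2: demand=4,sold=3 ship[2->3]=3 ship[1->2]=2 ship[0->1]=3 prod=3 -> inv=[10 10 4 3]
Step 3: demand=4,sold=3 ship[2->3]=3 ship[1->2]=2 ship[0->1]=3 prod=3 -> inv=[10 11 3 3]
Step 4: demand=4,sold=3 ship[2->3]=3 ship[1->2]=2 ship[0->1]=3 prod=3 -> inv=[10 12 2 3]
Step 5: demand=4,sold=3 ship[2->3]=2 ship[1->2]=2 ship[0->1]=3 prod=3 -> inv=[10 13 2 2]
Step 6: demand=4,sold=2 ship[2->3]=2 ship[1->2]=2 ship[0->1]=3 prod=3 -> inv=[10 14 2 2]
Step 7: demand=4,sold=2 ship[2->3]=2 ship[1->2]=2 ship[0->1]=3 prod=3 -> inv=[10 15 2 2]
Step 8: demand=4,sold=2 ship[2->3]=2 ship[1->2]=2 ship[0->1]=3 prod=3 -> inv=[10 16 2 2]

10 16 2 2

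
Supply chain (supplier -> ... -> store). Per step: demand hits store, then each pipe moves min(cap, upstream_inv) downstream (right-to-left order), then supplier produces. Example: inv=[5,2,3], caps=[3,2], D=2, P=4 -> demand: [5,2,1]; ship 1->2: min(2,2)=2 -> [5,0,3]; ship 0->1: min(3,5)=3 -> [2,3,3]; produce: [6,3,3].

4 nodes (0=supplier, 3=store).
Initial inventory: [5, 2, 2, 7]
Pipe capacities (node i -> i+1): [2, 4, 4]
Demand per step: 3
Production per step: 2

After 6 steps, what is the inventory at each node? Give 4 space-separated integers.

Step 1: demand=3,sold=3 ship[2->3]=2 ship[1->2]=2 ship[0->1]=2 prod=2 -> inv=[5 2 2 6]
Step 2: demand=3,sold=3 ship[2->3]=2 ship[1->2]=2 ship[0->1]=2 prod=2 -> inv=[5 2 2 5]
Step 3: demand=3,sold=3 ship[2->3]=2 ship[1->2]=2 ship[0->1]=2 prod=2 -> inv=[5 2 2 4]
Step 4: demand=3,sold=3 ship[2->3]=2 ship[1->2]=2 ship[0->1]=2 prod=2 -> inv=[5 2 2 3]
Step 5: demand=3,sold=3 ship[2->3]=2 ship[1->2]=2 ship[0->1]=2 prod=2 -> inv=[5 2 2 2]
Step 6: demand=3,sold=2 ship[2->3]=2 ship[1->2]=2 ship[0->1]=2 prod=2 -> inv=[5 2 2 2]

5 2 2 2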